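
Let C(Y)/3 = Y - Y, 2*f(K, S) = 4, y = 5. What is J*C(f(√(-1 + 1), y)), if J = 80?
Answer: 0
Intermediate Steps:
f(K, S) = 2 (f(K, S) = (½)*4 = 2)
C(Y) = 0 (C(Y) = 3*(Y - Y) = 3*0 = 0)
J*C(f(√(-1 + 1), y)) = 80*0 = 0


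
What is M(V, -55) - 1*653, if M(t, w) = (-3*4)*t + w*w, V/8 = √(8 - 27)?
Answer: 2372 - 96*I*√19 ≈ 2372.0 - 418.45*I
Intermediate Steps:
V = 8*I*√19 (V = 8*√(8 - 27) = 8*√(-19) = 8*(I*√19) = 8*I*√19 ≈ 34.871*I)
M(t, w) = w² - 12*t (M(t, w) = -12*t + w² = w² - 12*t)
M(V, -55) - 1*653 = ((-55)² - 96*I*√19) - 1*653 = (3025 - 96*I*√19) - 653 = 2372 - 96*I*√19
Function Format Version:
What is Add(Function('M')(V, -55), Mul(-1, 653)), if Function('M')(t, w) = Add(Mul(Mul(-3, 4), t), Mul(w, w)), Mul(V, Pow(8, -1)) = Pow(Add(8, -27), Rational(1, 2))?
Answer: Add(2372, Mul(-96, I, Pow(19, Rational(1, 2)))) ≈ Add(2372.0, Mul(-418.45, I))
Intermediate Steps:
V = Mul(8, I, Pow(19, Rational(1, 2))) (V = Mul(8, Pow(Add(8, -27), Rational(1, 2))) = Mul(8, Pow(-19, Rational(1, 2))) = Mul(8, Mul(I, Pow(19, Rational(1, 2)))) = Mul(8, I, Pow(19, Rational(1, 2))) ≈ Mul(34.871, I))
Function('M')(t, w) = Add(Pow(w, 2), Mul(-12, t)) (Function('M')(t, w) = Add(Mul(-12, t), Pow(w, 2)) = Add(Pow(w, 2), Mul(-12, t)))
Add(Function('M')(V, -55), Mul(-1, 653)) = Add(Add(Pow(-55, 2), Mul(-12, Mul(8, I, Pow(19, Rational(1, 2))))), Mul(-1, 653)) = Add(Add(3025, Mul(-96, I, Pow(19, Rational(1, 2)))), -653) = Add(2372, Mul(-96, I, Pow(19, Rational(1, 2))))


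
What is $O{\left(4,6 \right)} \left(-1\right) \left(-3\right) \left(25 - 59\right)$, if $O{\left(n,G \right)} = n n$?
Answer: $-1632$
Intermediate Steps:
$O{\left(n,G \right)} = n^{2}$
$O{\left(4,6 \right)} \left(-1\right) \left(-3\right) \left(25 - 59\right) = 4^{2} \left(-1\right) \left(-3\right) \left(25 - 59\right) = 16 \left(-1\right) \left(-3\right) \left(-34\right) = \left(-16\right) \left(-3\right) \left(-34\right) = 48 \left(-34\right) = -1632$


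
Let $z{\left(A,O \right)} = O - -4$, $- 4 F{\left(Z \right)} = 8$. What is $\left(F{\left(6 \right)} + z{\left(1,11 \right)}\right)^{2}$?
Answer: $169$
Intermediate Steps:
$F{\left(Z \right)} = -2$ ($F{\left(Z \right)} = \left(- \frac{1}{4}\right) 8 = -2$)
$z{\left(A,O \right)} = 4 + O$ ($z{\left(A,O \right)} = O + 4 = 4 + O$)
$\left(F{\left(6 \right)} + z{\left(1,11 \right)}\right)^{2} = \left(-2 + \left(4 + 11\right)\right)^{2} = \left(-2 + 15\right)^{2} = 13^{2} = 169$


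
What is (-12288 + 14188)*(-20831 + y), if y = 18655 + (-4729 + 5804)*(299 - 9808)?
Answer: -19426266900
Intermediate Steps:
y = -10203520 (y = 18655 + 1075*(-9509) = 18655 - 10222175 = -10203520)
(-12288 + 14188)*(-20831 + y) = (-12288 + 14188)*(-20831 - 10203520) = 1900*(-10224351) = -19426266900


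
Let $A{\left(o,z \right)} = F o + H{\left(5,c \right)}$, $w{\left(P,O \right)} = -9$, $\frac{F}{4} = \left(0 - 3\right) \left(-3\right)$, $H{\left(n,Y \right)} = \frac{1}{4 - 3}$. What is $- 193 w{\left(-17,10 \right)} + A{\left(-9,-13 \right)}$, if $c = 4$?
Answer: $1414$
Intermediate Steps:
$H{\left(n,Y \right)} = 1$ ($H{\left(n,Y \right)} = 1^{-1} = 1$)
$F = 36$ ($F = 4 \left(0 - 3\right) \left(-3\right) = 4 \left(\left(-3\right) \left(-3\right)\right) = 4 \cdot 9 = 36$)
$A{\left(o,z \right)} = 1 + 36 o$ ($A{\left(o,z \right)} = 36 o + 1 = 1 + 36 o$)
$- 193 w{\left(-17,10 \right)} + A{\left(-9,-13 \right)} = \left(-193\right) \left(-9\right) + \left(1 + 36 \left(-9\right)\right) = 1737 + \left(1 - 324\right) = 1737 - 323 = 1414$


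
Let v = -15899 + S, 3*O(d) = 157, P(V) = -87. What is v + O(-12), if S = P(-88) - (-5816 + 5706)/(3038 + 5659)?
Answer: -46191663/2899 ≈ -15934.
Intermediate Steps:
O(d) = 157/3 (O(d) = (⅓)*157 = 157/3)
S = -756529/8697 (S = -87 - (-5816 + 5706)/(3038 + 5659) = -87 - (-110)/8697 = -87 - 1*(-110/8697) = -87 + 110/8697 = -756529/8697 ≈ -86.987)
v = -139030132/8697 (v = -15899 - 756529/8697 = -139030132/8697 ≈ -15986.)
v + O(-12) = -139030132/8697 + 157/3 = -46191663/2899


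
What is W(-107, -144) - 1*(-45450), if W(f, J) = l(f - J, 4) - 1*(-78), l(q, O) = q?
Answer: 45565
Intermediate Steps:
W(f, J) = 78 + f - J (W(f, J) = (f - J) - 1*(-78) = (f - J) + 78 = 78 + f - J)
W(-107, -144) - 1*(-45450) = (78 - 107 - 1*(-144)) - 1*(-45450) = (78 - 107 + 144) + 45450 = 115 + 45450 = 45565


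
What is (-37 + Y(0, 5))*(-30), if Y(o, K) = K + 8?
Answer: 720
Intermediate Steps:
Y(o, K) = 8 + K
(-37 + Y(0, 5))*(-30) = (-37 + (8 + 5))*(-30) = (-37 + 13)*(-30) = -24*(-30) = 720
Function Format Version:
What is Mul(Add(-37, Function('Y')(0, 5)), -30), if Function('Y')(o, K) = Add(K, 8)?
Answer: 720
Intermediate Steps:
Function('Y')(o, K) = Add(8, K)
Mul(Add(-37, Function('Y')(0, 5)), -30) = Mul(Add(-37, Add(8, 5)), -30) = Mul(Add(-37, 13), -30) = Mul(-24, -30) = 720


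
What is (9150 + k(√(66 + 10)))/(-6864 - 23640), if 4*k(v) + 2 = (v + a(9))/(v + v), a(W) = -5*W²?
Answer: -24399/81344 + 135*√19/3091072 ≈ -0.29976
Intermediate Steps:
k(v) = -½ + (-405 + v)/(8*v) (k(v) = -½ + ((v - 5*9²)/(v + v))/4 = -½ + ((v - 5*81)/((2*v)))/4 = -½ + ((v - 405)*(1/(2*v)))/4 = -½ + ((-405 + v)*(1/(2*v)))/4 = -½ + ((-405 + v)/(2*v))/4 = -½ + (-405 + v)/(8*v))
(9150 + k(√(66 + 10)))/(-6864 - 23640) = (9150 + 3*(-135 - √(66 + 10))/(8*(√(66 + 10))))/(-6864 - 23640) = (9150 + 3*(-135 - √76)/(8*(√76)))/(-30504) = (9150 + 3*(-135 - 2*√19)/(8*((2*√19))))*(-1/30504) = (9150 + 3*(√19/38)*(-135 - 2*√19)/8)*(-1/30504) = (9150 + 3*√19*(-135 - 2*√19)/304)*(-1/30504) = -1525/5084 - √19*(-135 - 2*√19)/3091072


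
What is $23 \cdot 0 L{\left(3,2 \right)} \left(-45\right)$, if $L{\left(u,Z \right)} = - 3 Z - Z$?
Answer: $0$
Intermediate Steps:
$L{\left(u,Z \right)} = - 4 Z$
$23 \cdot 0 L{\left(3,2 \right)} \left(-45\right) = 23 \cdot 0 \left(\left(-4\right) 2\right) \left(-45\right) = 23 \cdot 0 \left(-8\right) \left(-45\right) = 23 \cdot 0 \left(-45\right) = 0 \left(-45\right) = 0$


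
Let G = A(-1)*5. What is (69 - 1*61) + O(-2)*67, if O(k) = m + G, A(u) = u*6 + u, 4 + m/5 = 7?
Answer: -1332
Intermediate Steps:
m = 15 (m = -20 + 5*7 = -20 + 35 = 15)
A(u) = 7*u (A(u) = 6*u + u = 7*u)
G = -35 (G = (7*(-1))*5 = -7*5 = -35)
O(k) = -20 (O(k) = 15 - 35 = -20)
(69 - 1*61) + O(-2)*67 = (69 - 1*61) - 20*67 = (69 - 61) - 1340 = 8 - 1340 = -1332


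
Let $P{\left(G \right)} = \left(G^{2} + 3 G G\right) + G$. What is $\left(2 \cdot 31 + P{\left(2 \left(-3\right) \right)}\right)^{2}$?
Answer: $40000$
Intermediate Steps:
$P{\left(G \right)} = G + 4 G^{2}$ ($P{\left(G \right)} = \left(G^{2} + 3 G^{2}\right) + G = 4 G^{2} + G = G + 4 G^{2}$)
$\left(2 \cdot 31 + P{\left(2 \left(-3\right) \right)}\right)^{2} = \left(2 \cdot 31 + 2 \left(-3\right) \left(1 + 4 \cdot 2 \left(-3\right)\right)\right)^{2} = \left(62 - 6 \left(1 + 4 \left(-6\right)\right)\right)^{2} = \left(62 - 6 \left(1 - 24\right)\right)^{2} = \left(62 - -138\right)^{2} = \left(62 + 138\right)^{2} = 200^{2} = 40000$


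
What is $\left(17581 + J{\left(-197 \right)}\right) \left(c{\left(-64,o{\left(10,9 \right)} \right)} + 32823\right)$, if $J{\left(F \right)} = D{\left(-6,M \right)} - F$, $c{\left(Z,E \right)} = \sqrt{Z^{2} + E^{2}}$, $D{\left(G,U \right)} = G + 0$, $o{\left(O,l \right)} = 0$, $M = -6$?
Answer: $584467764$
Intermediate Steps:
$D{\left(G,U \right)} = G$
$c{\left(Z,E \right)} = \sqrt{E^{2} + Z^{2}}$
$J{\left(F \right)} = -6 - F$
$\left(17581 + J{\left(-197 \right)}\right) \left(c{\left(-64,o{\left(10,9 \right)} \right)} + 32823\right) = \left(17581 - -191\right) \left(\sqrt{0^{2} + \left(-64\right)^{2}} + 32823\right) = \left(17581 + \left(-6 + 197\right)\right) \left(\sqrt{0 + 4096} + 32823\right) = \left(17581 + 191\right) \left(\sqrt{4096} + 32823\right) = 17772 \left(64 + 32823\right) = 17772 \cdot 32887 = 584467764$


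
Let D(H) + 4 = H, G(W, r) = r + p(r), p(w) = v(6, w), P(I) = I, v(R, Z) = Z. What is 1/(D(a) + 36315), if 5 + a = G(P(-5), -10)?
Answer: 1/36286 ≈ 2.7559e-5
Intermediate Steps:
p(w) = w
G(W, r) = 2*r (G(W, r) = r + r = 2*r)
a = -25 (a = -5 + 2*(-10) = -5 - 20 = -25)
D(H) = -4 + H
1/(D(a) + 36315) = 1/((-4 - 25) + 36315) = 1/(-29 + 36315) = 1/36286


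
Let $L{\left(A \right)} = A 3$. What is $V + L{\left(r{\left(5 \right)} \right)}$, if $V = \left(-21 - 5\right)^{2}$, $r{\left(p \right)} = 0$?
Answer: $676$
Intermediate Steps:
$V = 676$ ($V = \left(-26\right)^{2} = 676$)
$L{\left(A \right)} = 3 A$
$V + L{\left(r{\left(5 \right)} \right)} = 676 + 3 \cdot 0 = 676 + 0 = 676$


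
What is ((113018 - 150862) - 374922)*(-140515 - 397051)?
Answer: 221888967556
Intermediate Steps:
((113018 - 150862) - 374922)*(-140515 - 397051) = (-37844 - 374922)*(-537566) = -412766*(-537566) = 221888967556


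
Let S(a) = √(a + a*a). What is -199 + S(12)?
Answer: -199 + 2*√39 ≈ -186.51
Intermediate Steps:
S(a) = √(a + a²)
-199 + S(12) = -199 + √(12*(1 + 12)) = -199 + √(12*13) = -199 + √156 = -199 + 2*√39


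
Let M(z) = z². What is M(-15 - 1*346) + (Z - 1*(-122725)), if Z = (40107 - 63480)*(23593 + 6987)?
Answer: -714493294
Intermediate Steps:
Z = -714746340 (Z = -23373*30580 = -714746340)
M(-15 - 1*346) + (Z - 1*(-122725)) = (-15 - 1*346)² + (-714746340 - 1*(-122725)) = (-15 - 346)² + (-714746340 + 122725) = (-361)² - 714623615 = 130321 - 714623615 = -714493294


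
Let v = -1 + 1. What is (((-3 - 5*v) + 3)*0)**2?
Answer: 0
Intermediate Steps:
v = 0
(((-3 - 5*v) + 3)*0)**2 = (((-3 - 5*0) + 3)*0)**2 = (((-3 + 0) + 3)*0)**2 = ((-3 + 3)*0)**2 = (0*0)**2 = 0**2 = 0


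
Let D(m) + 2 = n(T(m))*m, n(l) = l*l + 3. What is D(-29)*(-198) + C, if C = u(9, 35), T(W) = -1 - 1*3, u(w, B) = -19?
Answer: 109475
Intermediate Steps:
T(W) = -4 (T(W) = -1 - 3 = -4)
C = -19
n(l) = 3 + l**2 (n(l) = l**2 + 3 = 3 + l**2)
D(m) = -2 + 19*m (D(m) = -2 + (3 + (-4)**2)*m = -2 + (3 + 16)*m = -2 + 19*m)
D(-29)*(-198) + C = (-2 + 19*(-29))*(-198) - 19 = (-2 - 551)*(-198) - 19 = -553*(-198) - 19 = 109494 - 19 = 109475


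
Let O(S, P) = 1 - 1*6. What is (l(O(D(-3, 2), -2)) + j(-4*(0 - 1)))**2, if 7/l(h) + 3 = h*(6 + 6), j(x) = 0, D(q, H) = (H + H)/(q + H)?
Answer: 1/81 ≈ 0.012346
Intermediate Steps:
D(q, H) = 2*H/(H + q) (D(q, H) = (2*H)/(H + q) = 2*H/(H + q))
O(S, P) = -5 (O(S, P) = 1 - 6 = -5)
l(h) = 7/(-3 + 12*h) (l(h) = 7/(-3 + h*(6 + 6)) = 7/(-3 + h*12) = 7/(-3 + 12*h))
(l(O(D(-3, 2), -2)) + j(-4*(0 - 1)))**2 = (7/(3*(-1 + 4*(-5))) + 0)**2 = (7/(3*(-1 - 20)) + 0)**2 = ((7/3)/(-21) + 0)**2 = ((7/3)*(-1/21) + 0)**2 = (-1/9 + 0)**2 = (-1/9)**2 = 1/81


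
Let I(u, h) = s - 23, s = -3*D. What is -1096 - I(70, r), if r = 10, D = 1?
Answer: -1070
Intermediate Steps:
s = -3 (s = -3*1 = -3)
I(u, h) = -26 (I(u, h) = -3 - 23 = -26)
-1096 - I(70, r) = -1096 - 1*(-26) = -1096 + 26 = -1070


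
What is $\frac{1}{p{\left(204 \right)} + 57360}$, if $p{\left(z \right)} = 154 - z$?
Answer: $\frac{1}{57310} \approx 1.7449 \cdot 10^{-5}$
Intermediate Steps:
$\frac{1}{p{\left(204 \right)} + 57360} = \frac{1}{\left(154 - 204\right) + 57360} = \frac{1}{-50 + 57360} = \frac{1}{57310}$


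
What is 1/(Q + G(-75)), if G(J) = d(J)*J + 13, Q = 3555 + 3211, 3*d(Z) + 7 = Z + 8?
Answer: 1/8629 ≈ 0.00011589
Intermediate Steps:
d(Z) = 1/3 + Z/3 (d(Z) = -7/3 + (Z + 8)/3 = -7/3 + (8 + Z)/3 = -7/3 + (8/3 + Z/3) = 1/3 + Z/3)
Q = 6766
G(J) = 13 + J*(1/3 + J/3) (G(J) = (1/3 + J/3)*J + 13 = J*(1/3 + J/3) + 13 = 13 + J*(1/3 + J/3))
1/(Q + G(-75)) = 1/(6766 + (13 + (1/3)*(-75)*(1 - 75))) = 1/(6766 + (13 + (1/3)*(-75)*(-74))) = 1/(6766 + (13 + 1850)) = 1/(6766 + 1863) = 1/8629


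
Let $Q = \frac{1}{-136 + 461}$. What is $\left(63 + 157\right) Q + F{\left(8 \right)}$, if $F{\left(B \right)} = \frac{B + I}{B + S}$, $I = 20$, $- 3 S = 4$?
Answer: $\frac{317}{65} \approx 4.8769$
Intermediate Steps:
$S = - \frac{4}{3}$ ($S = \left(- \frac{1}{3}\right) 4 = - \frac{4}{3} \approx -1.3333$)
$Q = \frac{1}{325} \approx 0.0030769$
$F{\left(B \right)} = \frac{20 + B}{- \frac{4}{3} + B}$ ($F{\left(B \right)} = \frac{B + 20}{B - \frac{4}{3}} = \frac{20 + B}{- \frac{4}{3} + B}$)
$\left(63 + 157\right) Q + F{\left(8 \right)} = \left(63 + 157\right) \frac{1}{325} + \frac{3 \left(20 + 8\right)}{-4 + 3 \cdot 8} = 220 \cdot \frac{1}{325} + 3 \frac{1}{-4 + 24} \cdot 28 = \frac{44}{65} + 3 \cdot \frac{1}{20} \cdot 28 = \frac{44}{65} + \frac{21}{5} = \frac{317}{65}$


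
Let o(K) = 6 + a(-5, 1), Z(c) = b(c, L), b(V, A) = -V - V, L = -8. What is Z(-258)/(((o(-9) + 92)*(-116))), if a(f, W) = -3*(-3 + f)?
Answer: -129/3538 ≈ -0.036461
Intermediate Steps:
a(f, W) = 9 - 3*f
b(V, A) = -2*V
Z(c) = -2*c
o(K) = 30 (o(K) = 6 + (9 - 3*(-5)) = 6 + (9 + 15) = 6 + 24 = 30)
Z(-258)/(((o(-9) + 92)*(-116))) = (-2*(-258))/(((30 + 92)*(-116))) = 516/((122*(-116))) = 516/(-14152) = 516*(-1/14152) = -129/3538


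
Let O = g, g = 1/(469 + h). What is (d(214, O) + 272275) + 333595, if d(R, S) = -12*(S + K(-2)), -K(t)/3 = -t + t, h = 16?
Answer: 293846938/485 ≈ 6.0587e+5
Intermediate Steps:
K(t) = 0 (K(t) = -3*(-t + t) = -3*0 = 0)
g = 1/485 (g = 1/(469 + 16) = 1/485 ≈ 0.0020619)
O = 1/485 ≈ 0.0020619
d(R, S) = -12*S (d(R, S) = -12*(S + 0) = -12*S)
(d(214, O) + 272275) + 333595 = (-12*1/485 + 272275) + 333595 = (-12/485 + 272275) + 333595 = 132053363/485 + 333595 = 293846938/485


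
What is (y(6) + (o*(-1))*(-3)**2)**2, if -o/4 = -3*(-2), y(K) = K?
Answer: 49284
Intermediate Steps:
o = -24 (o = -(-12)*(-2) = -4*6 = -24)
(y(6) + (o*(-1))*(-3)**2)**2 = (6 - 24*(-1)*(-3)**2)**2 = (6 + 24*9)**2 = (6 + 216)**2 = 222**2 = 49284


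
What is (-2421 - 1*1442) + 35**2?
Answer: -2638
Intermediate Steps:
(-2421 - 1*1442) + 35**2 = (-2421 - 1442) + 1225 = -3863 + 1225 = -2638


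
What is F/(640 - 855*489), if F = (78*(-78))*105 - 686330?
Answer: 265030/83491 ≈ 3.1744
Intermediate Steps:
F = -1325150 (F = -6084*105 - 686330 = -638820 - 686330 = -1325150)
F/(640 - 855*489) = -1325150/(640 - 855*489) = -1325150/(640 - 418095) = -1325150/(-417455) = -1325150*(-1/417455) = 265030/83491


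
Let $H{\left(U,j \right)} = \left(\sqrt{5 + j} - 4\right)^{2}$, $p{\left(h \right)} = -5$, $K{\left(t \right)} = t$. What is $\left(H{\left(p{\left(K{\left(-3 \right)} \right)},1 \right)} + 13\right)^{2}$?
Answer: $1609 - 560 \sqrt{6} \approx 237.29$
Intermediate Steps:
$H{\left(U,j \right)} = \left(-4 + \sqrt{5 + j}\right)^{2}$
$\left(H{\left(p{\left(K{\left(-3 \right)} \right)},1 \right)} + 13\right)^{2} = \left(\left(-4 + \sqrt{5 + 1}\right)^{2} + 13\right)^{2} = \left(\left(-4 + \sqrt{6}\right)^{2} + 13\right)^{2} = \left(13 + \left(-4 + \sqrt{6}\right)^{2}\right)^{2}$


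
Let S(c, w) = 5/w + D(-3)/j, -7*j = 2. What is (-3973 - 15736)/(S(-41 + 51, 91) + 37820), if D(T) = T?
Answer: -3587038/6885161 ≈ -0.52098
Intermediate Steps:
j = -2/7 (j = -⅐*2 = -2/7 ≈ -0.28571)
S(c, w) = 21/2 + 5/w (S(c, w) = 5/w - 3/(-2/7) = 5/w - 3*(-7/2) = 5/w + 21/2 = 21/2 + 5/w)
(-3973 - 15736)/(S(-41 + 51, 91) + 37820) = (-3973 - 15736)/((21/2 + 5/91) + 37820) = -19709/((21/2 + 5*(1/91)) + 37820) = -19709/((21/2 + 5/91) + 37820) = -19709/(1921/182 + 37820) = -19709/6885161/182 = -19709*182/6885161 = -3587038/6885161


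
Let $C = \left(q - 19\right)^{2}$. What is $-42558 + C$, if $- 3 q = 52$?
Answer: $- \frac{371141}{9} \approx -41238.0$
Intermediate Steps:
$q = - \frac{52}{3}$ ($q = \left(- \frac{1}{3}\right) 52 = - \frac{52}{3} \approx -17.333$)
$C = \frac{11881}{9}$ ($C = \left(- \frac{52}{3} - 19\right)^{2} = \left(- \frac{109}{3}\right)^{2} = \frac{11881}{9} \approx 1320.1$)
$-42558 + C = -42558 + \frac{11881}{9} = - \frac{371141}{9}$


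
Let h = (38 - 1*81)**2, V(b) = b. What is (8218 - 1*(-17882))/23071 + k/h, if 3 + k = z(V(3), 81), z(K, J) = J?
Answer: 50058438/42658279 ≈ 1.1735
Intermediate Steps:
k = 78 (k = -3 + 81 = 78)
h = 1849 (h = (38 - 81)**2 = (-43)**2 = 1849)
(8218 - 1*(-17882))/23071 + k/h = (8218 - 1*(-17882))/23071 + 78/1849 = (8218 + 17882)*(1/23071) + 78*(1/1849) = 26100*(1/23071) + 78/1849 = 26100/23071 + 78/1849 = 50058438/42658279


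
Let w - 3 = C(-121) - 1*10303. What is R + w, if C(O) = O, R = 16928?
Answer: 6507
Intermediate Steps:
w = -10421 (w = 3 + (-121 - 1*10303) = 3 + (-121 - 10303) = 3 - 10424 = -10421)
R + w = 16928 - 10421 = 6507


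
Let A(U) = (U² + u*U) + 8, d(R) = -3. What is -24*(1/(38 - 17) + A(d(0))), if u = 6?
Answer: 160/7 ≈ 22.857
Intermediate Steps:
A(U) = 8 + U² + 6*U (A(U) = (U² + 6*U) + 8 = 8 + U² + 6*U)
-24*(1/(38 - 17) + A(d(0))) = -24*(1/(38 - 17) + (8 + (-3)² + 6*(-3))) = -24*(1/21 + (8 + 9 - 18)) = -24*(1/21 - 1) = -24*(-20/21) = 160/7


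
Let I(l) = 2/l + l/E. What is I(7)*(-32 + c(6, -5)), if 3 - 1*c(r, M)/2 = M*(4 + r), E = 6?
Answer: 2257/21 ≈ 107.48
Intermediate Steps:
I(l) = 2/l + l/6
c(r, M) = 6 - 2*M*(4 + r)
I(7)*(-32 + c(6, -5)) = (2/7 + (1/6)*7)*(-32 + (6 - 8*(-5) - 2*(-5)*6)) = (2*(1/7) + 7/6)*(-32 + (6 + 40 + 60)) = (2/7 + 7/6)*(-32 + 106) = (61/42)*74 = 2257/21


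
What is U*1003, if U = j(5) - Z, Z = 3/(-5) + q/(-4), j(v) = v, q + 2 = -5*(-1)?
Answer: 127381/20 ≈ 6369.0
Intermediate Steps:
q = 3 (q = -2 - 5*(-1) = -2 + 5 = 3)
Z = -27/20 (Z = 3/(-5) + 3/(-4) = 3*(-⅕) + 3*(-¼) = -⅗ - ¾ = -27/20 ≈ -1.3500)
U = 127/20 (U = 5 - 1*(-27/20) = 5 + 27/20 = 127/20 ≈ 6.3500)
U*1003 = (127/20)*1003 = 127381/20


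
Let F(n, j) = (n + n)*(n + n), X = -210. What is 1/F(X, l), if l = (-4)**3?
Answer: 1/176400 ≈ 5.6689e-6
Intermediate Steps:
l = -64
F(n, j) = 4*n**2 (F(n, j) = (2*n)*(2*n) = 4*n**2)
1/F(X, l) = 1/(4*(-210)**2) = 1/(4*44100) = 1/176400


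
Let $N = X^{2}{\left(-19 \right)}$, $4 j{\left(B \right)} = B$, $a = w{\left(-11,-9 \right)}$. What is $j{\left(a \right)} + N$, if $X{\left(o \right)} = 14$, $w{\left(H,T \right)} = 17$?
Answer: $\frac{801}{4} \approx 200.25$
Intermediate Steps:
$a = 17$
$j{\left(B \right)} = \frac{B}{4}$
$N = 196$ ($N = 14^{2} = 196$)
$j{\left(a \right)} + N = \frac{1}{4} \cdot 17 + 196 = \frac{17}{4} + 196 = \frac{801}{4}$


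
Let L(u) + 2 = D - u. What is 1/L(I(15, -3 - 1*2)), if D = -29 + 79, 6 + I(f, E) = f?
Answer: 1/39 ≈ 0.025641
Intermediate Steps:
I(f, E) = -6 + f
D = 50
L(u) = 48 - u (L(u) = -2 + (50 - u) = 48 - u)
1/L(I(15, -3 - 1*2)) = 1/(48 - (-6 + 15)) = 1/(48 - 1*9) = 1/(48 - 9) = 1/39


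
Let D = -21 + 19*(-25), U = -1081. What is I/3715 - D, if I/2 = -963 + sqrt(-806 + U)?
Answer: 1840714/3715 + 2*I*sqrt(1887)/3715 ≈ 495.48 + 0.023386*I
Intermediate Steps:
I = -1926 + 2*I*sqrt(1887) (I = 2*(-963 + sqrt(-806 - 1081)) = 2*(-963 + sqrt(-1887)) = 2*(-963 + I*sqrt(1887)) = -1926 + 2*I*sqrt(1887) ≈ -1926.0 + 86.879*I)
D = -496 (D = -21 - 475 = -496)
I/3715 - D = (-1926 + 2*I*sqrt(1887))/3715 - 1*(-496) = (-1926 + 2*I*sqrt(1887))*(1/3715) + 496 = (-1926/3715 + 2*I*sqrt(1887)/3715) + 496 = 1840714/3715 + 2*I*sqrt(1887)/3715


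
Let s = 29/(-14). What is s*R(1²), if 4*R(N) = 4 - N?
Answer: -87/56 ≈ -1.5536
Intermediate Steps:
R(N) = 1 - N/4 (R(N) = (4 - N)/4 = 1 - N/4)
s = -29/14 (s = 29*(-1/14) = -29/14 ≈ -2.0714)
s*R(1²) = -29*(1 - ¼*1²)/14 = -29*(1 - ¼*1)/14 = -29*(1 - ¼)/14 = -29/14*¾ = -87/56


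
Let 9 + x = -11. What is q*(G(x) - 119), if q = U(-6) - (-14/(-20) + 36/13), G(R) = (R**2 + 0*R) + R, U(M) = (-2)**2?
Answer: 18009/130 ≈ 138.53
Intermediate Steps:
x = -20 (x = -9 - 11 = -20)
U(M) = 4
G(R) = R + R**2 (G(R) = (R**2 + 0) + R = R**2 + R = R + R**2)
q = 69/130 (q = 4 - (-14/(-20) + 36/13) = 4 - (-14*(-1/20) + 36*(1/13)) = 4 - (7/10 + 36/13) = 4 - 1*451/130 = 4 - 451/130 = 69/130 ≈ 0.53077)
q*(G(x) - 119) = 69*(-20*(1 - 20) - 119)/130 = 69*(-20*(-19) - 119)/130 = 69*(380 - 119)/130 = (69/130)*261 = 18009/130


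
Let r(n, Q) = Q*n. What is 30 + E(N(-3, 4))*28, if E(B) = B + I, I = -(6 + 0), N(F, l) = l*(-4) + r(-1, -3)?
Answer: -502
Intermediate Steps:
N(F, l) = 3 - 4*l (N(F, l) = l*(-4) - 3*(-1) = -4*l + 3 = 3 - 4*l)
I = -6 (I = -1*6 = -6)
E(B) = -6 + B (E(B) = B - 6 = -6 + B)
30 + E(N(-3, 4))*28 = 30 + (-6 + (3 - 4*4))*28 = 30 + (-6 + (3 - 16))*28 = 30 + (-6 - 13)*28 = 30 - 19*28 = 30 - 532 = -502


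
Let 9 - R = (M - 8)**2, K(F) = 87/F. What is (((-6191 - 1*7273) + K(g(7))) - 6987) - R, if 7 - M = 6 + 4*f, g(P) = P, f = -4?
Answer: -142566/7 ≈ -20367.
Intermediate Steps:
M = 17 (M = 7 - (6 + 4*(-4)) = 7 - (6 - 16) = 7 - 1*(-10) = 7 + 10 = 17)
R = -72 (R = 9 - (17 - 8)**2 = 9 - 1*9**2 = 9 - 1*81 = 9 - 81 = -72)
(((-6191 - 1*7273) + K(g(7))) - 6987) - R = (((-6191 - 1*7273) + 87/7) - 6987) - 1*(-72) = (((-6191 - 7273) + 87*(1/7)) - 6987) + 72 = ((-13464 + 87/7) - 6987) + 72 = (-94161/7 - 6987) + 72 = -143070/7 + 72 = -142566/7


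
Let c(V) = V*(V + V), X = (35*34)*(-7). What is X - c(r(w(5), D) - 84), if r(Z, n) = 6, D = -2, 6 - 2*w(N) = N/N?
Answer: -20498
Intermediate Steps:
w(N) = 5/2 (w(N) = 3 - N/(2*N) = 3 - 1/2*1 = 3 - 1/2 = 5/2)
X = -8330 (X = 1190*(-7) = -8330)
c(V) = 2*V**2 (c(V) = V*(2*V) = 2*V**2)
X - c(r(w(5), D) - 84) = -8330 - 2*(6 - 84)**2 = -8330 - 2*(-78)**2 = -8330 - 2*6084 = -8330 - 1*12168 = -8330 - 12168 = -20498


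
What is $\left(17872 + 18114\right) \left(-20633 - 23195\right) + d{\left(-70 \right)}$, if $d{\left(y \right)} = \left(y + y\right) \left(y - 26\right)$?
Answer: $-1577180968$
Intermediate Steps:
$d{\left(y \right)} = 2 y \left(-26 + y\right)$
$\left(17872 + 18114\right) \left(-20633 - 23195\right) + d{\left(-70 \right)} = \left(17872 + 18114\right) \left(-20633 - 23195\right) + 2 \left(-70\right) \left(-26 - 70\right) = 35986 \left(-43828\right) + 2 \left(-70\right) \left(-96\right) = -1577194408 + 13440 = -1577180968$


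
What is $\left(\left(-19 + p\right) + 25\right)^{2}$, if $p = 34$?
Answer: $1600$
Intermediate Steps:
$\left(\left(-19 + p\right) + 25\right)^{2} = \left(\left(-19 + 34\right) + 25\right)^{2} = \left(15 + 25\right)^{2} = 40^{2} = 1600$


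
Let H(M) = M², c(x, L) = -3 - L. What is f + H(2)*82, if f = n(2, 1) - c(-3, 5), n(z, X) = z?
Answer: 338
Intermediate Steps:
f = 10 (f = 2 - (-3 - 1*5) = 2 - (-3 - 5) = 2 - 1*(-8) = 2 + 8 = 10)
f + H(2)*82 = 10 + 2²*82 = 10 + 4*82 = 10 + 328 = 338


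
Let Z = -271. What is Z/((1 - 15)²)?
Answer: -271/196 ≈ -1.3827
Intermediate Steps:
Z/((1 - 15)²) = -271/(1 - 15)² = -271/((-14)²) = -271/196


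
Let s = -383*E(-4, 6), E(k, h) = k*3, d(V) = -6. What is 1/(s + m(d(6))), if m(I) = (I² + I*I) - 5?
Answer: 1/4663 ≈ 0.00021445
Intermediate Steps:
m(I) = -5 + 2*I² (m(I) = (I² + I²) - 5 = 2*I² - 5 = -5 + 2*I²)
E(k, h) = 3*k
s = 4596 (s = -1149*(-4) = -383*(-12) = 4596)
1/(s + m(d(6))) = 1/(4596 + (-5 + 2*(-6)²)) = 1/(4596 + (-5 + 2*36)) = 1/(4596 + (-5 + 72)) = 1/(4596 + 67) = 1/4663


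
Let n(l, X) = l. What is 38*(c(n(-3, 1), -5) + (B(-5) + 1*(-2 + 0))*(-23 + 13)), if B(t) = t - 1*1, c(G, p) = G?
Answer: 2926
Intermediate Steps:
B(t) = -1 + t (B(t) = t - 1 = -1 + t)
38*(c(n(-3, 1), -5) + (B(-5) + 1*(-2 + 0))*(-23 + 13)) = 38*(-3 + ((-1 - 5) + 1*(-2 + 0))*(-23 + 13)) = 38*(-3 + (-6 + 1*(-2))*(-10)) = 38*(-3 + (-6 - 2)*(-10)) = 38*(-3 - 8*(-10)) = 38*(-3 + 80) = 38*77 = 2926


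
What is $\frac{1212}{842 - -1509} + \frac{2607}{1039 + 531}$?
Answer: $\frac{8031897}{3691070} \approx 2.176$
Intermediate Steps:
$\frac{1212}{842 - -1509} + \frac{2607}{1039 + 531} = \frac{1212}{842 + 1509} + \frac{2607}{1570} = \frac{1212}{2351} + 2607 \cdot \frac{1}{1570} = 1212 \cdot \frac{1}{2351} + \frac{2607}{1570} = \frac{1212}{2351} + \frac{2607}{1570} = \frac{8031897}{3691070}$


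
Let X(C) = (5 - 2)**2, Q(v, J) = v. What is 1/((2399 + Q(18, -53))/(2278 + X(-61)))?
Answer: 2287/2417 ≈ 0.94621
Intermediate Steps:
X(C) = 9 (X(C) = 3**2 = 9)
1/((2399 + Q(18, -53))/(2278 + X(-61))) = 1/((2399 + 18)/(2278 + 9)) = 1/(2417/2287) = 2287/2417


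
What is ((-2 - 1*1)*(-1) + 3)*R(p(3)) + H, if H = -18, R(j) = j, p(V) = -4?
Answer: -42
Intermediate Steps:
((-2 - 1*1)*(-1) + 3)*R(p(3)) + H = ((-2 - 1*1)*(-1) + 3)*(-4) - 18 = ((-2 - 1)*(-1) + 3)*(-4) - 18 = (-3*(-1) + 3)*(-4) - 18 = (3 + 3)*(-4) - 18 = 6*(-4) - 18 = -24 - 18 = -42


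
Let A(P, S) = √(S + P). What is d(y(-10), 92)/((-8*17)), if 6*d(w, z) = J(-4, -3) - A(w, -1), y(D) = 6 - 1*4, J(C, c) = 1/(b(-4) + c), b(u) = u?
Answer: 1/714 ≈ 0.0014006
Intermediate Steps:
A(P, S) = √(P + S)
J(C, c) = 1/(-4 + c)
y(D) = 2 (y(D) = 6 - 4 = 2)
d(w, z) = -1/42 - √(-1 + w)/6 (d(w, z) = (1/(-4 - 3) - √(w - 1))/6 = (1/(-7) - √(-1 + w))/6 = (-⅐ - √(-1 + w))/6 = -1/42 - √(-1 + w)/6)
d(y(-10), 92)/((-8*17)) = (-1/42 - √(-1 + 2)/6)/((-8*17)) = (-1/42 - √1/6)/(-136) = (-1/42 - ⅙*1)*(-1/136) = (-1/42 - ⅙)*(-1/136) = -4/21*(-1/136) = 1/714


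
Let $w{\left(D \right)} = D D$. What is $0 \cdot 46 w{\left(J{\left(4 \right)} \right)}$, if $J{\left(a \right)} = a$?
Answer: $0$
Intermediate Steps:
$w{\left(D \right)} = D^{2}$
$0 \cdot 46 w{\left(J{\left(4 \right)} \right)} = 0 \cdot 46 \cdot 4^{2} = 0 \cdot 16 = 0$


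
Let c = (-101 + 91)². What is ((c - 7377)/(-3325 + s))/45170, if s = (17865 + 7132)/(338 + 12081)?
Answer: 90373063/1864083600260 ≈ 4.8481e-5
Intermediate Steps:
s = 24997/12419 ≈ 2.0128
c = 100 (c = (-10)² = 100)
((c - 7377)/(-3325 + s))/45170 = ((100 - 7377)/(-3325 + 24997/12419))/45170 = -7277/(-41268178/12419)*(1/45170) = -7277*(-12419/41268178)*(1/45170) = (90373063/41268178)*(1/45170) = 90373063/1864083600260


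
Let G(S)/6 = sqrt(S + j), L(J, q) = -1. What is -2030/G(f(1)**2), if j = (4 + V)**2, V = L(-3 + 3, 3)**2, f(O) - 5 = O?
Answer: -1015*sqrt(61)/183 ≈ -43.319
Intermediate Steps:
f(O) = 5 + O
V = 1 (V = (-1)**2 = 1)
j = 25 (j = (4 + 1)**2 = 5**2 = 25)
G(S) = 6*sqrt(25 + S) (G(S) = 6*sqrt(S + 25) = 6*sqrt(25 + S))
-2030/G(f(1)**2) = -2030*1/(6*sqrt(25 + (5 + 1)**2)) = -2030*1/(6*sqrt(25 + 6**2)) = -2030*1/(6*sqrt(25 + 36)) = -2030*sqrt(61)/366 = -1015*sqrt(61)/183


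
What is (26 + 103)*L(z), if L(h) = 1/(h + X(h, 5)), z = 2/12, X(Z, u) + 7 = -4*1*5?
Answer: -774/161 ≈ -4.8074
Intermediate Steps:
X(Z, u) = -27 (X(Z, u) = -7 - 4*1*5 = -7 - 4*5 = -7 - 20 = -27)
z = ⅙ (z = 2*(1/12) = ⅙ ≈ 0.16667)
L(h) = 1/(-27 + h) (L(h) = 1/(h - 27) = 1/(-27 + h))
(26 + 103)*L(z) = (26 + 103)/(-27 + ⅙) = 129/(-161/6) = 129*(-6/161) = -774/161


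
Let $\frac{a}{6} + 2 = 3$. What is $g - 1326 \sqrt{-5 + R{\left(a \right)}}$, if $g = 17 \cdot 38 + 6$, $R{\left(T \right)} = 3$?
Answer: $652 - 1326 i \sqrt{2} \approx 652.0 - 1875.2 i$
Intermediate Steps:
$a = 6$ ($a = -12 + 6 \cdot 3 = -12 + 18 = 6$)
$g = 652$ ($g = 646 + 6 = 652$)
$g - 1326 \sqrt{-5 + R{\left(a \right)}} = 652 - 1326 \sqrt{-5 + 3} = 652 - 1326 \sqrt{-2} = 652 - 1326 i \sqrt{2}$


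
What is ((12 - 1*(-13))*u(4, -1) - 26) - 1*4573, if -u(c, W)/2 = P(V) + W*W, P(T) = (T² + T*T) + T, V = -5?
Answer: -6899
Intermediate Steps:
P(T) = T + 2*T² (P(T) = (T² + T²) + T = 2*T² + T = T + 2*T²)
u(c, W) = -90 - 2*W² (u(c, W) = -2*(-5*(1 + 2*(-5)) + W*W) = -2*(-5*(1 - 10) + W²) = -2*(-5*(-9) + W²) = -2*(45 + W²) = -90 - 2*W²)
((12 - 1*(-13))*u(4, -1) - 26) - 1*4573 = ((12 - 1*(-13))*(-90 - 2*(-1)²) - 26) - 1*4573 = ((12 + 13)*(-90 - 2*1) - 26) - 4573 = (25*(-90 - 2) - 26) - 4573 = (25*(-92) - 26) - 4573 = (-2300 - 26) - 4573 = -2326 - 4573 = -6899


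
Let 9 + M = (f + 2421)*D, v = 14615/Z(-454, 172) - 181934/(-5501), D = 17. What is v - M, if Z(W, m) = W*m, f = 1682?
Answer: -29944392676219/429562088 ≈ -69709.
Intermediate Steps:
v = 14126465077/429562088 (v = 14615/((-454*172)) - 181934/(-5501) = 14615/(-78088) - 181934*(-1/5501) = 14615*(-1/78088) + 181934/5501 = -14615/78088 + 181934/5501 = 14126465077/429562088 ≈ 32.886)
M = 69742 (M = -9 + (1682 + 2421)*17 = -9 + 4103*17 = -9 + 69751 = 69742)
v - M = 14126465077/429562088 - 1*69742 = 14126465077/429562088 - 69742 = -29944392676219/429562088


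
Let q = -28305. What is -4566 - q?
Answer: 23739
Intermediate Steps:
-4566 - q = -4566 - 1*(-28305) = -4566 + 28305 = 23739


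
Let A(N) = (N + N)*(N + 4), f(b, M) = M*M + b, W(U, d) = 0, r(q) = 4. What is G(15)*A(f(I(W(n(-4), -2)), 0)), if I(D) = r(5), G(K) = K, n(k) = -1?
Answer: 960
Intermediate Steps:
I(D) = 4
f(b, M) = b + M² (f(b, M) = M² + b = b + M²)
A(N) = 2*N*(4 + N) (A(N) = (2*N)*(4 + N) = 2*N*(4 + N))
G(15)*A(f(I(W(n(-4), -2)), 0)) = 15*(2*(4 + 0²)*(4 + (4 + 0²))) = 15*(2*(4 + 0)*(4 + (4 + 0))) = 15*(2*4*(4 + 4)) = 15*(2*4*8) = 15*64 = 960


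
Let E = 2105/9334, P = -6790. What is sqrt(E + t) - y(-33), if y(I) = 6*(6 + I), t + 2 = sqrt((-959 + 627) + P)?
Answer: 162 + sqrt(-154599042 + 87123556*I*sqrt(7122))/9334 ≈ 168.43 + 6.5645*I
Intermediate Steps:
t = -2 + I*sqrt(7122) (t = -2 + sqrt((-959 + 627) - 6790) = -2 + sqrt(-332 - 6790) = -2 + sqrt(-7122) = -2 + I*sqrt(7122) ≈ -2.0 + 84.392*I)
E = 2105/9334 (E = 2105*(1/9334) = 2105/9334 ≈ 0.22552)
y(I) = 36 + 6*I
sqrt(E + t) - y(-33) = sqrt(2105/9334 + (-2 + I*sqrt(7122))) - (36 + 6*(-33)) = sqrt(-16563/9334 + I*sqrt(7122)) - (36 - 198) = sqrt(-16563/9334 + I*sqrt(7122)) - 1*(-162) = sqrt(-16563/9334 + I*sqrt(7122)) + 162 = 162 + sqrt(-16563/9334 + I*sqrt(7122))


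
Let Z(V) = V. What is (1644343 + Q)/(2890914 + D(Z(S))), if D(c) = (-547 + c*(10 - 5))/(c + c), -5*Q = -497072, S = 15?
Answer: 339693/563162 ≈ 0.60319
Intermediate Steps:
Q = 497072/5 (Q = -1/5*(-497072) = 497072/5 ≈ 99414.)
D(c) = (-547 + 5*c)/(2*c) (D(c) = (-547 + c*5)/((2*c)) = (-547 + 5*c)*(1/(2*c)) = (-547 + 5*c)/(2*c))
(1644343 + Q)/(2890914 + D(Z(S))) = (1644343 + 497072/5)/(2890914 + (1/2)*(-547 + 5*15)/15) = 8718787/(5*(2890914 + (1/2)*(1/15)*(-547 + 75))) = 8718787/(5*(2890914 + (1/2)*(1/15)*(-472))) = 8718787/(5*(2890914 - 236/15)) = 8718787/(5*(43363474/15)) = (8718787/5)*(15/43363474) = 339693/563162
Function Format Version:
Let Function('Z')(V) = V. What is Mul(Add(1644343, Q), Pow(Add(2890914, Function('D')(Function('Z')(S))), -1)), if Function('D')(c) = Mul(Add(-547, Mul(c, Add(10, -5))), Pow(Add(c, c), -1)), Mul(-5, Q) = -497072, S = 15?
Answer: Rational(339693, 563162) ≈ 0.60319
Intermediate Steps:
Q = Rational(497072, 5) (Q = Mul(Rational(-1, 5), -497072) = Rational(497072, 5) ≈ 99414.)
Function('D')(c) = Mul(Rational(1, 2), Pow(c, -1), Add(-547, Mul(5, c))) (Function('D')(c) = Mul(Add(-547, Mul(c, 5)), Pow(Mul(2, c), -1)) = Mul(Add(-547, Mul(5, c)), Mul(Rational(1, 2), Pow(c, -1))) = Mul(Rational(1, 2), Pow(c, -1), Add(-547, Mul(5, c))))
Mul(Add(1644343, Q), Pow(Add(2890914, Function('D')(Function('Z')(S))), -1)) = Mul(Add(1644343, Rational(497072, 5)), Pow(Add(2890914, Mul(Rational(1, 2), Pow(15, -1), Add(-547, Mul(5, 15)))), -1)) = Mul(Rational(8718787, 5), Pow(Add(2890914, Mul(Rational(1, 2), Rational(1, 15), Add(-547, 75))), -1)) = Mul(Rational(8718787, 5), Pow(Add(2890914, Mul(Rational(1, 2), Rational(1, 15), -472)), -1)) = Mul(Rational(8718787, 5), Pow(Add(2890914, Rational(-236, 15)), -1)) = Mul(Rational(8718787, 5), Pow(Rational(43363474, 15), -1)) = Mul(Rational(8718787, 5), Rational(15, 43363474)) = Rational(339693, 563162)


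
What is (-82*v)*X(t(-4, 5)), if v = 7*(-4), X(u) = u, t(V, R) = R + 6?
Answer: 25256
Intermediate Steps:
t(V, R) = 6 + R
v = -28
(-82*v)*X(t(-4, 5)) = (-82*(-28))*(6 + 5) = 2296*11 = 25256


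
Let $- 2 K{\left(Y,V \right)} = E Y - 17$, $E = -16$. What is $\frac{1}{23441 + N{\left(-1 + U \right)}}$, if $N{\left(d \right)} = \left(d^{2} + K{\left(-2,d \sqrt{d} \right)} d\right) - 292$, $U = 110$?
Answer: $\frac{2}{68425} \approx 2.9229 \cdot 10^{-5}$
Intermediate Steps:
$K{\left(Y,V \right)} = \frac{17}{2} + 8 Y$ ($K{\left(Y,V \right)} = - \frac{- 16 Y - 17}{2} = - \frac{-17 - 16 Y}{2} = \frac{17}{2} + 8 Y$)
$N{\left(d \right)} = -292 + d^{2} - \frac{15 d}{2}$ ($N{\left(d \right)} = \left(d^{2} + \left(\frac{17}{2} + 8 \left(-2\right)\right) d\right) - 292 = \left(d^{2} + \left(\frac{17}{2} - 16\right) d\right) - 292 = \left(d^{2} - \frac{15 d}{2}\right) - 292 = -292 + d^{2} - \frac{15 d}{2}$)
$\frac{1}{23441 + N{\left(-1 + U \right)}} = \frac{1}{23441 - \left(292 - \left(-1 + 110\right)^{2} + \frac{15 \left(-1 + 110\right)}{2}\right)} = \frac{1}{23441 - \left(\frac{2219}{2} - 11881\right)} = \frac{1}{23441 - - \frac{21543}{2}} = \frac{1}{23441 + \frac{21543}{2}} = \frac{1}{\frac{68425}{2}} = \frac{2}{68425}$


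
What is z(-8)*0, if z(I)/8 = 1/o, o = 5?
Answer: 0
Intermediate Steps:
z(I) = 8/5
z(-8)*0 = (8/5)*0 = 0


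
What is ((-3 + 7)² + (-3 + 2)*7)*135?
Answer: 1215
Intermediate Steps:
((-3 + 7)² + (-3 + 2)*7)*135 = (4² - 1*7)*135 = (16 - 7)*135 = 9*135 = 1215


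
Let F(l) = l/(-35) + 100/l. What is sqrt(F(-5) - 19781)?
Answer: I*sqrt(970242)/7 ≈ 140.72*I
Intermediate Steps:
F(l) = 100/l - l/35 (F(l) = l*(-1/35) + 100/l = -l/35 + 100/l = 100/l - l/35)
sqrt(F(-5) - 19781) = sqrt((100/(-5) - 1/35*(-5)) - 19781) = sqrt((100*(-1/5) + 1/7) - 19781) = sqrt((-20 + 1/7) - 19781) = sqrt(-139/7 - 19781) = sqrt(-138606/7) = I*sqrt(970242)/7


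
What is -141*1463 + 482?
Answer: -205801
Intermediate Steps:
-141*1463 + 482 = -206283 + 482 = -205801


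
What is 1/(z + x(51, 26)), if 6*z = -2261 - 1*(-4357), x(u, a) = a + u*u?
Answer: 3/8929 ≈ 0.00033598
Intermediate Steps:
x(u, a) = a + u**2
z = 1048/3 (z = (-2261 - 1*(-4357))/6 = (-2261 + 4357)/6 = (1/6)*2096 = 1048/3 ≈ 349.33)
1/(z + x(51, 26)) = 1/(1048/3 + (26 + 51**2)) = 1/(1048/3 + (26 + 2601)) = 1/(1048/3 + 2627) = 1/(8929/3) = 3/8929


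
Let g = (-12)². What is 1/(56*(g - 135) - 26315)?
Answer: -1/25811 ≈ -3.8743e-5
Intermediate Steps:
g = 144
1/(56*(g - 135) - 26315) = 1/(56*(144 - 135) - 26315) = 1/(56*9 - 26315) = 1/(504 - 26315) = 1/(-25811) = -1/25811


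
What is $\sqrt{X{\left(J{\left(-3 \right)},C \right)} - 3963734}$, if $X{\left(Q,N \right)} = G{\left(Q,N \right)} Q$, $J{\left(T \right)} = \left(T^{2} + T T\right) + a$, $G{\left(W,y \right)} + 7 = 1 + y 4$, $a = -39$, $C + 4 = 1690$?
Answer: $4 i \sqrt{256577} \approx 2026.1 i$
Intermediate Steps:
$C = 1686$ ($C = -4 + 1690 = 1686$)
$G{\left(W,y \right)} = -6 + 4 y$ ($G{\left(W,y \right)} = -7 + \left(1 + y 4\right) = -7 + \left(1 + 4 y\right) = -6 + 4 y$)
$J{\left(T \right)} = -39 + 2 T^{2}$ ($J{\left(T \right)} = \left(T^{2} + T T\right) - 39 = \left(T^{2} + T^{2}\right) - 39 = 2 T^{2} - 39 = -39 + 2 T^{2}$)
$X{\left(Q,N \right)} = Q \left(-6 + 4 N\right)$ ($X{\left(Q,N \right)} = \left(-6 + 4 N\right) Q = Q \left(-6 + 4 N\right)$)
$\sqrt{X{\left(J{\left(-3 \right)},C \right)} - 3963734} = \sqrt{2 \left(-39 + 2 \left(-3\right)^{2}\right) \left(-3 + 2 \cdot 1686\right) - 3963734} = \sqrt{2 \left(-39 + 2 \cdot 9\right) \left(-3 + 3372\right) - 3963734} = \sqrt{2 \left(-39 + 18\right) 3369 - 3963734} = \sqrt{2 \left(-21\right) 3369 - 3963734} = \sqrt{-141498 - 3963734} = \sqrt{-4105232} = 4 i \sqrt{256577}$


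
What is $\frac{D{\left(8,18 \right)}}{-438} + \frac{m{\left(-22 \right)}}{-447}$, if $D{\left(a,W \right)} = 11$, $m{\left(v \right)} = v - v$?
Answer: $- \frac{11}{438} \approx -0.025114$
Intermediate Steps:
$m{\left(v \right)} = 0$
$\frac{D{\left(8,18 \right)}}{-438} + \frac{m{\left(-22 \right)}}{-447} = \frac{11}{-438} + \frac{0}{-447} = 11 \left(- \frac{1}{438}\right) + 0 \left(- \frac{1}{447}\right) = - \frac{11}{438} + 0 = - \frac{11}{438}$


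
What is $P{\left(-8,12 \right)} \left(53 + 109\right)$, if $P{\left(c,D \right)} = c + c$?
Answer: $-2592$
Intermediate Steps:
$P{\left(c,D \right)} = 2 c$
$P{\left(-8,12 \right)} \left(53 + 109\right) = 2 \left(-8\right) \left(53 + 109\right) = \left(-16\right) 162 = -2592$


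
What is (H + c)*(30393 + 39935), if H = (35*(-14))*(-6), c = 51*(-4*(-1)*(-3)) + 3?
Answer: 163934568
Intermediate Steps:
c = -609 (c = 51*(4*(-3)) + 3 = 51*(-12) + 3 = -612 + 3 = -609)
H = 2940 (H = -490*(-6) = 2940)
(H + c)*(30393 + 39935) = (2940 - 609)*(30393 + 39935) = 2331*70328 = 163934568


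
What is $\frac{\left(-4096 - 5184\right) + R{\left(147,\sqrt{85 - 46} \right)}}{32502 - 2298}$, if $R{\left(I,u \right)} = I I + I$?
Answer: $\frac{3119}{7551} \approx 0.41306$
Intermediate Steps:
$R{\left(I,u \right)} = I + I^{2}$ ($R{\left(I,u \right)} = I^{2} + I = I + I^{2}$)
$\frac{\left(-4096 - 5184\right) + R{\left(147,\sqrt{85 - 46} \right)}}{32502 - 2298} = \frac{\left(-4096 - 5184\right) + 147 \left(1 + 147\right)}{32502 - 2298} = \frac{\left(-4096 - 5184\right) + 147 \cdot 148}{30204} = \left(-9280 + 21756\right) \frac{1}{30204} = 12476 \cdot \frac{1}{30204} = \frac{3119}{7551}$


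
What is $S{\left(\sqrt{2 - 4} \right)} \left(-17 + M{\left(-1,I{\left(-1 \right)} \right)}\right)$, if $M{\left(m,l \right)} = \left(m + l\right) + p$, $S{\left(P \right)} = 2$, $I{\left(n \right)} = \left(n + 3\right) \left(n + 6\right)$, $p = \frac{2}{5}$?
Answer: $- \frac{76}{5} \approx -15.2$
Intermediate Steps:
$p = \frac{2}{5}$ ($p = 2 \cdot \frac{1}{5} = \frac{2}{5} \approx 0.4$)
$I{\left(n \right)} = \left(3 + n\right) \left(6 + n\right)$
$M{\left(m,l \right)} = \frac{2}{5} + l + m$ ($M{\left(m,l \right)} = \left(m + l\right) + \frac{2}{5} = \left(l + m\right) + \frac{2}{5} = \frac{2}{5} + l + m$)
$S{\left(\sqrt{2 - 4} \right)} \left(-17 + M{\left(-1,I{\left(-1 \right)} \right)}\right) = 2 \left(-17 + \left(\frac{2}{5} + \left(18 + \left(-1\right)^{2} + 9 \left(-1\right)\right) - 1\right)\right) = 2 \left(-17 + \left(\frac{2}{5} + \left(18 + 1 - 9\right) - 1\right)\right) = 2 \left(-17 + \left(\frac{2}{5} + 10 - 1\right)\right) = 2 \left(-17 + \frac{47}{5}\right) = 2 \left(- \frac{38}{5}\right) = - \frac{76}{5}$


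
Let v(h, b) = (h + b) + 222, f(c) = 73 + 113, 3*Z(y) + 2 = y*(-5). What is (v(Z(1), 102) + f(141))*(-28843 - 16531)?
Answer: -69104602/3 ≈ -2.3035e+7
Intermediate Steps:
Z(y) = -⅔ - 5*y/3 (Z(y) = -⅔ + (y*(-5))/3 = -⅔ + (-5*y)/3 = -⅔ - 5*y/3)
f(c) = 186
v(h, b) = 222 + b + h (v(h, b) = (b + h) + 222 = 222 + b + h)
(v(Z(1), 102) + f(141))*(-28843 - 16531) = ((222 + 102 + (-⅔ - 5/3*1)) + 186)*(-28843 - 16531) = ((222 + 102 + (-⅔ - 5/3)) + 186)*(-45374) = ((222 + 102 - 7/3) + 186)*(-45374) = (965/3 + 186)*(-45374) = (1523/3)*(-45374) = -69104602/3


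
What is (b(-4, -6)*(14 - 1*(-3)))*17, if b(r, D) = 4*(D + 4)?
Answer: -2312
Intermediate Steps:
b(r, D) = 16 + 4*D (b(r, D) = 4*(4 + D) = 16 + 4*D)
(b(-4, -6)*(14 - 1*(-3)))*17 = ((16 + 4*(-6))*(14 - 1*(-3)))*17 = ((16 - 24)*(14 + 3))*17 = -8*17*17 = -136*17 = -2312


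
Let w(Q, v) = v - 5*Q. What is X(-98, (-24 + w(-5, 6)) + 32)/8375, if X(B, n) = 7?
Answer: 7/8375 ≈ 0.00083582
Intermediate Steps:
X(-98, (-24 + w(-5, 6)) + 32)/8375 = 7/8375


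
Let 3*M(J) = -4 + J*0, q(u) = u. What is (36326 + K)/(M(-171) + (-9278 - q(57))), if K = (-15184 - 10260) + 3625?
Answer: -43521/28009 ≈ -1.5538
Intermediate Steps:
K = -21819 (K = -25444 + 3625 = -21819)
M(J) = -4/3 (M(J) = (-4 + J*0)/3 = (-4 + 0)/3 = (⅓)*(-4) = -4/3)
(36326 + K)/(M(-171) + (-9278 - q(57))) = (36326 - 21819)/(-4/3 + (-9278 - 1*57)) = 14507/(-4/3 + (-9278 - 57)) = 14507/(-4/3 - 9335) = 14507/(-28009/3) = 14507*(-3/28009) = -43521/28009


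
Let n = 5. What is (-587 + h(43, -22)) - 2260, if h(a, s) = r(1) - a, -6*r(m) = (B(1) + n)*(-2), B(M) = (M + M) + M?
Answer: -8662/3 ≈ -2887.3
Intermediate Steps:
B(M) = 3*M (B(M) = 2*M + M = 3*M)
r(m) = 8/3 (r(m) = -(3*1 + 5)*(-2)/6 = -(3 + 5)*(-2)/6 = -4*(-2)/3 = -⅙*(-16) = 8/3)
h(a, s) = 8/3 - a
(-587 + h(43, -22)) - 2260 = (-587 + (8/3 - 1*43)) - 2260 = (-587 + (8/3 - 43)) - 2260 = (-587 - 121/3) - 2260 = -1882/3 - 2260 = -8662/3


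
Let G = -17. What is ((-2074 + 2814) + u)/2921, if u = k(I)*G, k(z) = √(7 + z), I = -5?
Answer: 740/2921 - 17*√2/2921 ≈ 0.24511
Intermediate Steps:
u = -17*√2 (u = √(7 - 5)*(-17) = √2*(-17) = -17*√2 ≈ -24.042)
((-2074 + 2814) + u)/2921 = ((-2074 + 2814) - 17*√2)/2921 = (740 - 17*√2)*(1/2921) = 740/2921 - 17*√2/2921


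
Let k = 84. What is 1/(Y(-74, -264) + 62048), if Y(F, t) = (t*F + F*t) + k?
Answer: 1/101204 ≈ 9.8810e-6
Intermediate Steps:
Y(F, t) = 84 + 2*F*t (Y(F, t) = (t*F + F*t) + 84 = (F*t + F*t) + 84 = 2*F*t + 84 = 84 + 2*F*t)
1/(Y(-74, -264) + 62048) = 1/((84 + 2*(-74)*(-264)) + 62048) = 1/((84 + 39072) + 62048) = 1/(39156 + 62048) = 1/101204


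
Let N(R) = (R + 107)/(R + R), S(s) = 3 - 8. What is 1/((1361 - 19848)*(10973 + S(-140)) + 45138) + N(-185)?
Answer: 7906090657/37503251430 ≈ 0.21081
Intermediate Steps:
S(s) = -5
N(R) = (107 + R)/(2*R) (N(R) = (107 + R)/((2*R)) = (107 + R)*(1/(2*R)) = (107 + R)/(2*R))
1/((1361 - 19848)*(10973 + S(-140)) + 45138) + N(-185) = 1/((1361 - 19848)*(10973 - 5) + 45138) + (½)*(107 - 185)/(-185) = 1/(-18487*10968 + 45138) + (½)*(-1/185)*(-78) = 1/(-202765416 + 45138) + 39/185 = 1/(-202720278) + 39/185 = -1/202720278 + 39/185 = 7906090657/37503251430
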